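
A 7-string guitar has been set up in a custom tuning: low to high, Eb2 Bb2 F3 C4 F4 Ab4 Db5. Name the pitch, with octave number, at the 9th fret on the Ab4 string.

F5

Ab4 is MIDI 68. Adding 9 gives 77, which is F5.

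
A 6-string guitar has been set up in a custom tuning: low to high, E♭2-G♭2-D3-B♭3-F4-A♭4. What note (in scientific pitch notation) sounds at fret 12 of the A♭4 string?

The open A♭4 string plus 12 semitones: Ab–A–Bb–B–…–Gb–G–Ab.
The walk passes from B into C once, so the octave number goes from 4 to 5.
(Equivalently spelled G♯5.)

A♭5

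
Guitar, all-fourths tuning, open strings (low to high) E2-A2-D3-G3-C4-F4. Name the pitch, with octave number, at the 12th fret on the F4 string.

The open F4 string plus 12 semitones: F–F#–G–G#–…–D#–E–F.
The walk passes from B into C once, so the octave number goes from 4 to 5.

F5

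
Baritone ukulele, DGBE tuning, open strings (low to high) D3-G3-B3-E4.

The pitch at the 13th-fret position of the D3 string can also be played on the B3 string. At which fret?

4

Fret 13 on D3 is MIDI 50 + 13 = 63 (D♯4). On the B3 string (open MIDI 59), that pitch is 63 − 59 = fret 4.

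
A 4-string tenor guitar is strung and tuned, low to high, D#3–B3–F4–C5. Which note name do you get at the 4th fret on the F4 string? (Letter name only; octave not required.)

A

The open F4 string plus 4 semitones: F–F#–G–G#–A.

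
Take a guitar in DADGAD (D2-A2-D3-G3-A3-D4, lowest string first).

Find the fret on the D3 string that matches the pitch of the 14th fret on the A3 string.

21

Fret 14 on A3 is MIDI 57 + 14 = 71 (B4). On the D3 string (open MIDI 50), that pitch is 71 − 50 = fret 21.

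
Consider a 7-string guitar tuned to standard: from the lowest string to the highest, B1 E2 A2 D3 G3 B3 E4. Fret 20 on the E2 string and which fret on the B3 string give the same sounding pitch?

1

Fret 20 on E2 is MIDI 40 + 20 = 60 (C4). On the B3 string (open MIDI 59), that pitch is 60 − 59 = fret 1.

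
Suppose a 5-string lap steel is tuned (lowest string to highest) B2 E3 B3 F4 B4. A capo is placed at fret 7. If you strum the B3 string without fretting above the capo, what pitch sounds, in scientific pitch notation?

F#4

The capo raises the open B3 by 7 semitones to F#4; fretting 0 more gives B3 + 7 + 0 = B3 + 7 semitones = F#4.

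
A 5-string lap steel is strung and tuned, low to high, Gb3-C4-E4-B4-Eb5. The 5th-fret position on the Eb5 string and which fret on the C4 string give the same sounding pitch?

Eb5 at fret 5 is Eb5 + 5 semitones = Ab5.
The open C4 string is 15 semitones below the open Eb5, so the same pitch on the C4 string lies at fret 5 + 15 = 20.

20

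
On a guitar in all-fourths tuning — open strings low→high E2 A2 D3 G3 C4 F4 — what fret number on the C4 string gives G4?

7

G4 is 7 semitones above the open C4 (C–C#–D–D#–E–F–F#–G), so it sits at fret 7.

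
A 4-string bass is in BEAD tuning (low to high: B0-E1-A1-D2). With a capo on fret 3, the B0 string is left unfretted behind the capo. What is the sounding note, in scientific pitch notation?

D1

The capo raises the open B0 by 3 semitones to D1; fretting 0 more gives B0 + 3 + 0 = B0 + 3 semitones = D1.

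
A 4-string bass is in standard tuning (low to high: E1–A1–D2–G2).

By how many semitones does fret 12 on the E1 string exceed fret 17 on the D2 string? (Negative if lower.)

-15 semitones

E1 at fret 12 → E2 (MIDI 40); D2 at fret 17 → G3 (MIDI 55).
40 − 55 = -15, so the two pitches are 15 semitones apart.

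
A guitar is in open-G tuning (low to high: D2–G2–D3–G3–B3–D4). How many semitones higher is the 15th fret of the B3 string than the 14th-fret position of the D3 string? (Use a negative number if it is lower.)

10 semitones

B3 at fret 15 → D5 (MIDI 74); D3 at fret 14 → E4 (MIDI 64).
74 − 64 = 10, so the two pitches are 10 semitones apart.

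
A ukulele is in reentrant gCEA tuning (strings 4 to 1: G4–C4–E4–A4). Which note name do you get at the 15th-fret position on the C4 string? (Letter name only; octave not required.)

C4 is MIDI 60. Adding 15 gives 75; 75 mod 12 = 3, i.e. D#.

D#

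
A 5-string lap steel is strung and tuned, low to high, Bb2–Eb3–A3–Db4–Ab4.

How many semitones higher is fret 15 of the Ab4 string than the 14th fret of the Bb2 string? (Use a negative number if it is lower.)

Ab4 at fret 15 → B5 (MIDI 83); Bb2 at fret 14 → C4 (MIDI 60).
83 − 60 = 23, so the two pitches are 23 semitones apart.

23 semitones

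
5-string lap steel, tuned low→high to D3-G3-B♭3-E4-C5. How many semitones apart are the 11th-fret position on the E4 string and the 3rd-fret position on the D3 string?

E4 at fret 11 → E♭5 (MIDI 75); D3 at fret 3 → F3 (MIDI 53).
75 − 53 = 22, so the two pitches are 22 semitones apart, with E♭5 the higher.

22 semitones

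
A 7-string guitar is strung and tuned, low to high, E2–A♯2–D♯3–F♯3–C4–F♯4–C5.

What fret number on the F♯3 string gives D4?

D4 is 8 semitones above the open F♯3 (F#–G–G#–A–A#–B–C–C#–D), so it sits at fret 8.

8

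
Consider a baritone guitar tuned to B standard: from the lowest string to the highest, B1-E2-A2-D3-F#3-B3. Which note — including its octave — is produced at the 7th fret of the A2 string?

The open A2 string plus 7 semitones: A–A#–B–C–C#–D–D#–E.
The walk passes from B into C once, so the octave number goes from 2 to 3.

E3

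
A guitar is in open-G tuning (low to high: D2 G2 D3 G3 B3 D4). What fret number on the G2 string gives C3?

C3 is 5 semitones above the open G2 (G–G#–A–A#–B–C), so it sits at fret 5.

5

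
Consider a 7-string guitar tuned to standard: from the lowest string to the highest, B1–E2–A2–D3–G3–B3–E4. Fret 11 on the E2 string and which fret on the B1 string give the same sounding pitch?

Fret 11 on E2 is MIDI 40 + 11 = 51 (D♯3). On the B1 string (open MIDI 35), that pitch is 51 − 35 = fret 16.

16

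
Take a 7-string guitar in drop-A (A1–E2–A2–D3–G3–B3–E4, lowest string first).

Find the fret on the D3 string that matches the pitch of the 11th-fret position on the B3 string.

20

B3 at fret 11 is B3 + 11 semitones = A♯4.
The open D3 string is 9 semitones below the open B3, so the same pitch on the D3 string lies at fret 11 + 9 = 20.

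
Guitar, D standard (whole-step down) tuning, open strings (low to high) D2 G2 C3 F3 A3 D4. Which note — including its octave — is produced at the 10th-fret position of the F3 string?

D#4

F3 is MIDI 53. Adding 10 gives 63, which is D#4.
(Equivalently spelled Eb4.)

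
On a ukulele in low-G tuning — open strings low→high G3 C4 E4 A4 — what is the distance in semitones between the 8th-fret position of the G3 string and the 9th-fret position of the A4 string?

G3 at fret 8 → D#4 (MIDI 63); A4 at fret 9 → F#5 (MIDI 78).
63 − 78 = -15, so the two pitches are 15 semitones apart, with F#5 the higher.

15 semitones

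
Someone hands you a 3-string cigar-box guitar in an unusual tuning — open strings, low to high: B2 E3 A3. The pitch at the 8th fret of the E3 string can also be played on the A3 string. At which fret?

3

E3 at fret 8 is E3 + 8 semitones = C4.
The open A3 string is 5 semitones above the open E3, so the same pitch on the A3 string lies at fret 8 − 5 = 3.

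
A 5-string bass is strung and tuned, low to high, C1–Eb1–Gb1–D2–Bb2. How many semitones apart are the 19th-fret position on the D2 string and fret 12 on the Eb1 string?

D2 at fret 19 → A3 (MIDI 57); Eb1 at fret 12 → Eb2 (MIDI 39).
57 − 39 = 18, so the two pitches are 18 semitones apart, with A3 the higher.

18 semitones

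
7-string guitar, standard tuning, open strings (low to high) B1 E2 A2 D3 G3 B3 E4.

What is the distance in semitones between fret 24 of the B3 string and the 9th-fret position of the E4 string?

10 semitones

B3 at fret 24 → B5 (MIDI 83); E4 at fret 9 → C#5 (MIDI 73).
83 − 73 = 10, so the two pitches are 10 semitones apart, with B5 the higher.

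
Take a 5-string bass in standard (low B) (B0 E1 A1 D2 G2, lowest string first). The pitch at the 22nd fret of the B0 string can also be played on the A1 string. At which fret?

B0 at fret 22 is B0 + 22 semitones = A2.
The open A1 string is 10 semitones above the open B0, so the same pitch on the A1 string lies at fret 22 − 10 = 12.

12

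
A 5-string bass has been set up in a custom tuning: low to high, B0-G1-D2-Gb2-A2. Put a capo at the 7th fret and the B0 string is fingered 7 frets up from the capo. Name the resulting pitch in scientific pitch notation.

Db2

The capo raises the open B0 by 7 semitones to Gb1; fretting 7 more gives B0 + 7 + 7 = B0 + 14 semitones = Db2.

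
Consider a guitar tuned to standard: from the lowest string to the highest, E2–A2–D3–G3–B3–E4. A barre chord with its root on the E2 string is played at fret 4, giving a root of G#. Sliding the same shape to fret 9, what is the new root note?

Moving from fret 4 to fret 9 shifts the root by 5 semitones.
G# up 5 semitones is C#.

C#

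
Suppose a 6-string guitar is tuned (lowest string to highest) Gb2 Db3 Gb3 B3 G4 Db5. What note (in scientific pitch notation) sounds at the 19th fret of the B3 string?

Gb5

Each fret is one semitone, so B3 + 19 = Gb5.
(Equivalently spelled F#5.)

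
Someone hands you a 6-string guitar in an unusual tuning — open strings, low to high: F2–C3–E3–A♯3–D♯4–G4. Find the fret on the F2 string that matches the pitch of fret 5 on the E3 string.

16

E3 at fret 5 is E3 + 5 semitones = A3.
The open F2 string is 11 semitones below the open E3, so the same pitch on the F2 string lies at fret 5 + 11 = 16.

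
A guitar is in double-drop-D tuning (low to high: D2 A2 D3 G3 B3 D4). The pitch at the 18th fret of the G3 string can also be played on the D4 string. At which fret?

11

G3 at fret 18 is G3 + 18 semitones = C#5.
The open D4 string is 7 semitones above the open G3, so the same pitch on the D4 string lies at fret 18 − 7 = 11.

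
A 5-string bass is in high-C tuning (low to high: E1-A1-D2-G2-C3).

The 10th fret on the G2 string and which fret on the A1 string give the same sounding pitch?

20

Fret 10 on G2 is MIDI 43 + 10 = 53 (F3). On the A1 string (open MIDI 33), that pitch is 53 − 33 = fret 20.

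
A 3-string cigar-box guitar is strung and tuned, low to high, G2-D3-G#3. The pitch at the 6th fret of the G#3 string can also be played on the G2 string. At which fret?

Fret 6 on G#3 is MIDI 56 + 6 = 62 (D4). On the G2 string (open MIDI 43), that pitch is 62 − 43 = fret 19.

19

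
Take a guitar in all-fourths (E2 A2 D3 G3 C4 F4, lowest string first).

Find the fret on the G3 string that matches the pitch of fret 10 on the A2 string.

A2 at fret 10 is A2 + 10 semitones = G3.
The open G3 string is 10 semitones above the open A2, so the same pitch on the G3 string lies at fret 10 − 10 = 0.

0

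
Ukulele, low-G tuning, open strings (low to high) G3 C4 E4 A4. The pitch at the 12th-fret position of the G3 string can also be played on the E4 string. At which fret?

G3 at fret 12 is G3 + 12 semitones = G4.
The open E4 string is 9 semitones above the open G3, so the same pitch on the E4 string lies at fret 12 − 9 = 3.

3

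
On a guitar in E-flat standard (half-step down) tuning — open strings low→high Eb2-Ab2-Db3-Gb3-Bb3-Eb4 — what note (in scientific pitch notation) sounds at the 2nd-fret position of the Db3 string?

Each fret is one semitone, so Db3 + 2 = Eb3.
(Equivalently spelled D#3.)

Eb3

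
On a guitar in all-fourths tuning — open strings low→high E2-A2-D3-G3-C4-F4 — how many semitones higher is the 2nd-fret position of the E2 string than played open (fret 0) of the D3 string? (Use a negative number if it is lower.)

-8 semitones

E2 at fret 2 → F♯2 (MIDI 42); D3 at fret 0 → D3 (MIDI 50).
42 − 50 = -8, so the two pitches are 8 semitones apart.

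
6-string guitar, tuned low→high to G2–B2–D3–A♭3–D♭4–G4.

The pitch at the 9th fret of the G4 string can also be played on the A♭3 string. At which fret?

G4 at fret 9 is G4 + 9 semitones = E5.
The open A♭3 string is 11 semitones below the open G4, so the same pitch on the A♭3 string lies at fret 9 + 11 = 20.

20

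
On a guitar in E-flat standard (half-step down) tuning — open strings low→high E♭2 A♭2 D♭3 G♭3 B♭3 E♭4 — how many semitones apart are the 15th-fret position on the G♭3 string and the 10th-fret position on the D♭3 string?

G♭3 at fret 15 → A4 (MIDI 69); D♭3 at fret 10 → B3 (MIDI 59).
69 − 59 = 10, so the two pitches are 10 semitones apart, with A4 the higher.

10 semitones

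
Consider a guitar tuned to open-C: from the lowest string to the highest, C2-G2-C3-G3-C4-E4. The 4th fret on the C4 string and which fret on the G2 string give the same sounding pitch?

Fret 4 on C4 is MIDI 60 + 4 = 64 (E4). On the G2 string (open MIDI 43), that pitch is 64 − 43 = fret 21.

21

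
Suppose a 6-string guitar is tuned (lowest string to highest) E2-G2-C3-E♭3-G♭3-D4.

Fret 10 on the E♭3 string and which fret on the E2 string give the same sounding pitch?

Fret 10 on E♭3 is MIDI 51 + 10 = 61 (D♭4). On the E2 string (open MIDI 40), that pitch is 61 − 40 = fret 21.

21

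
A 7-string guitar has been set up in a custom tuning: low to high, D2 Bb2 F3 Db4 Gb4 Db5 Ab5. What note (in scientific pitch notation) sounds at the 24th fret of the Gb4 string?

Gb4 is MIDI 66. Adding 24 gives 90, which is Gb6.

Gb6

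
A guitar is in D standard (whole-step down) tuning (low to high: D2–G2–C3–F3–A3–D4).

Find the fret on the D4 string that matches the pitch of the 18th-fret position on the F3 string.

9

Fret 18 on F3 is MIDI 53 + 18 = 71 (B4). On the D4 string (open MIDI 62), that pitch is 71 − 62 = fret 9.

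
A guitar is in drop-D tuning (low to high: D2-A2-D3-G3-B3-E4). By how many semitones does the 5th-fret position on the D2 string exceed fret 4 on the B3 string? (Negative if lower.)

D2 at fret 5 → G2 (MIDI 43); B3 at fret 4 → D#4 (MIDI 63).
43 − 63 = -20, so the two pitches are 20 semitones apart.

-20 semitones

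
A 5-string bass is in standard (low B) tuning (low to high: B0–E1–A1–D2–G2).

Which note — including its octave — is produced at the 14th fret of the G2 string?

A3

The open G2 string plus 14 semitones: G–G#–A–A#–…–G–G#–A.
The walk passes from B into C once, so the octave number goes from 2 to 3.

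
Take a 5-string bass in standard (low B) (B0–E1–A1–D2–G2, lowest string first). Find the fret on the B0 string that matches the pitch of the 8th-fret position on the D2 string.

23

Fret 8 on D2 is MIDI 38 + 8 = 46 (A♯2). On the B0 string (open MIDI 23), that pitch is 46 − 23 = fret 23.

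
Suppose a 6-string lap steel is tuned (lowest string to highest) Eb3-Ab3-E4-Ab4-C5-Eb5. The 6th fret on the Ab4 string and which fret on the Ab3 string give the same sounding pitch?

18

Fret 6 on Ab4 is MIDI 68 + 6 = 74 (D5). On the Ab3 string (open MIDI 56), that pitch is 74 − 56 = fret 18.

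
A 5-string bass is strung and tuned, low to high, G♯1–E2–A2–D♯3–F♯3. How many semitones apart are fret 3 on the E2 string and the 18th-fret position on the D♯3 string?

26 semitones

E2 at fret 3 → G2 (MIDI 43); D♯3 at fret 18 → A4 (MIDI 69).
43 − 69 = -26, so the two pitches are 26 semitones apart, with A4 the higher.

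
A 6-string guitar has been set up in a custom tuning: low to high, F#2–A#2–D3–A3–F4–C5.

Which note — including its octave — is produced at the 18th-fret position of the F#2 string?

Each fret is one semitone, so F#2 + 18 = C4.

C4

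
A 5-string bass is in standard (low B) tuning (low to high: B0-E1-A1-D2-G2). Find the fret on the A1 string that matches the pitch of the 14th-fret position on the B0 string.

4

Fret 14 on B0 is MIDI 23 + 14 = 37 (C♯2). On the A1 string (open MIDI 33), that pitch is 37 − 33 = fret 4.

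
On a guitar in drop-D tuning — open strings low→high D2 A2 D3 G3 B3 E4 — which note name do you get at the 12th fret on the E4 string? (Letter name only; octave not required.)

E

The open E4 string plus 12 semitones: E–F–F#–G–…–D–D#–E.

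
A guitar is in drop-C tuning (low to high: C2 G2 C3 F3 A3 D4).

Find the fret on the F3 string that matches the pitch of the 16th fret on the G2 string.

6

G2 at fret 16 is G2 + 16 semitones = B3.
The open F3 string is 10 semitones above the open G2, so the same pitch on the F3 string lies at fret 16 − 10 = 6.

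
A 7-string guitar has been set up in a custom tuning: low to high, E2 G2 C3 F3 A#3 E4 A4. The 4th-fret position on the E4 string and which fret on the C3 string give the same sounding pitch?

E4 at fret 4 is E4 + 4 semitones = G#4.
The open C3 string is 16 semitones below the open E4, so the same pitch on the C3 string lies at fret 4 + 16 = 20.

20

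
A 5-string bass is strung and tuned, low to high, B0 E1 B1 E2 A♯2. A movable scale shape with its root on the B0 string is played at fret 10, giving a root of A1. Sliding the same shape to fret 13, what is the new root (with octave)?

Moving from fret 10 to fret 13 shifts the root by 3 semitones.
A1 up 3 semitones is C2.

C2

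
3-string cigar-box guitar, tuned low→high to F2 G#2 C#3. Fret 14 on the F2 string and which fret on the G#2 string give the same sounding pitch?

11

Fret 14 on F2 is MIDI 41 + 14 = 55 (G3). On the G#2 string (open MIDI 44), that pitch is 55 − 44 = fret 11.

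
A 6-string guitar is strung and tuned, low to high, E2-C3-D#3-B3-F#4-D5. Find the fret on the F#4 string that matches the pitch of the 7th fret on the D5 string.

Fret 7 on D5 is MIDI 74 + 7 = 81 (A5). On the F#4 string (open MIDI 66), that pitch is 81 − 66 = fret 15.

15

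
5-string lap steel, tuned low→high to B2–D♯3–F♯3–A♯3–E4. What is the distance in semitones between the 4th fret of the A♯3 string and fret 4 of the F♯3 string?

4 semitones

A♯3 at fret 4 → D4 (MIDI 62); F♯3 at fret 4 → A♯3 (MIDI 58).
62 − 58 = 4, so the two pitches are 4 semitones apart, with D4 the higher.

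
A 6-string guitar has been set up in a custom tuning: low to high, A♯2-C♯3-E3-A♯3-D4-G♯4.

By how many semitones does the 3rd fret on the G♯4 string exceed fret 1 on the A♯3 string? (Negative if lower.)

12 semitones

G♯4 at fret 3 → B4 (MIDI 71); A♯3 at fret 1 → B3 (MIDI 59).
71 − 59 = 12, so the two pitches are 12 semitones apart.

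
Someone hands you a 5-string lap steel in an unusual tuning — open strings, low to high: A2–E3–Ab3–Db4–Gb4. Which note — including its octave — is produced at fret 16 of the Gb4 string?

Gb4 is MIDI 66. Adding 16 gives 82, which is Bb5.

Bb5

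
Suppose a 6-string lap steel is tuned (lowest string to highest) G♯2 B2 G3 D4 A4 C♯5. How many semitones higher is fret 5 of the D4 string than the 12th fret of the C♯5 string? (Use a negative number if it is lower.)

-18 semitones

D4 at fret 5 → G4 (MIDI 67); C♯5 at fret 12 → C♯6 (MIDI 85).
67 − 85 = -18, so the two pitches are 18 semitones apart.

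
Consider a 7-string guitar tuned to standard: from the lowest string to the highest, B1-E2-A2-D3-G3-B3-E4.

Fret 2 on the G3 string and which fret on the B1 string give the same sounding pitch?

G3 at fret 2 is G3 + 2 semitones = A3.
The open B1 string is 20 semitones below the open G3, so the same pitch on the B1 string lies at fret 2 + 20 = 22.

22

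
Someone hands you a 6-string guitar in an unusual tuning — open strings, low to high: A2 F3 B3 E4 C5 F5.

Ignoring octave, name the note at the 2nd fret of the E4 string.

The open E4 string plus 2 semitones: E–F–F#.
(Equivalently spelled Gb.)

F#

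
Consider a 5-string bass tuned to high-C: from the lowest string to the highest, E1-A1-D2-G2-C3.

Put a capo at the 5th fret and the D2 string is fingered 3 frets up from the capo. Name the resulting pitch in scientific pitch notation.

A#2

The capo raises the open D2 by 5 semitones to G2; fretting 3 more gives D2 + 5 + 3 = D2 + 8 semitones = A#2.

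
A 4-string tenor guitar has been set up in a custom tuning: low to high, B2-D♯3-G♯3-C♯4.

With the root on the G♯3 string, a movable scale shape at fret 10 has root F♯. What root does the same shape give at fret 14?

Moving from fret 10 to fret 14 shifts the root by 4 semitones.
F♯ up 4 semitones is A♯.

A♯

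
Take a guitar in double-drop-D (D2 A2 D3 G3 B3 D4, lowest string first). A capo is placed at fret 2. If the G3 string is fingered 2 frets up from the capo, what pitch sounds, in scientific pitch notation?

The capo raises the open G3 by 2 semitones to A3; fretting 2 more gives G3 + 2 + 2 = G3 + 4 semitones = B3.

B3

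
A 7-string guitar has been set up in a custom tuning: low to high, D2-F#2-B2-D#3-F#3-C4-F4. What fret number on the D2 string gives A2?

7

A2 is 7 semitones above the open D2 (D–D#–E–F–F#–G–G#–A), so it sits at fret 7.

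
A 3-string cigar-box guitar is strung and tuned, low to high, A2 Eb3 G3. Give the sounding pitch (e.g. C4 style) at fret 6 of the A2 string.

A2 is MIDI 45. Adding 6 gives 51, which is Eb3.
(Equivalently spelled D#3.)

Eb3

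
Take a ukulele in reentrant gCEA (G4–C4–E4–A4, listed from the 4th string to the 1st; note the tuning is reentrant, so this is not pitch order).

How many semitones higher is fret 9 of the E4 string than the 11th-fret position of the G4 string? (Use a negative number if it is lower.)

E4 at fret 9 → C♯5 (MIDI 73); G4 at fret 11 → F♯5 (MIDI 78).
73 − 78 = -5, so the two pitches are 5 semitones apart.

-5 semitones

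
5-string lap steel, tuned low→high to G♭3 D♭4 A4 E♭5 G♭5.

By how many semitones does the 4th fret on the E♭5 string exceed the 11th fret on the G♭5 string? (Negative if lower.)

E♭5 at fret 4 → G5 (MIDI 79); G♭5 at fret 11 → F6 (MIDI 89).
79 − 89 = -10, so the two pitches are 10 semitones apart.

-10 semitones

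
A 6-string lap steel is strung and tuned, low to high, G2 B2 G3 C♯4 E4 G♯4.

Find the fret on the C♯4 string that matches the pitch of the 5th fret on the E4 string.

8

E4 at fret 5 is E4 + 5 semitones = A4.
The open C♯4 string is 3 semitones below the open E4, so the same pitch on the C♯4 string lies at fret 5 + 3 = 8.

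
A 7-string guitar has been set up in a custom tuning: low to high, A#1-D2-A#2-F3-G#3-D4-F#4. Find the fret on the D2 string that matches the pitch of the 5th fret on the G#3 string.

23

Fret 5 on G#3 is MIDI 56 + 5 = 61 (C#4). On the D2 string (open MIDI 38), that pitch is 61 − 38 = fret 23.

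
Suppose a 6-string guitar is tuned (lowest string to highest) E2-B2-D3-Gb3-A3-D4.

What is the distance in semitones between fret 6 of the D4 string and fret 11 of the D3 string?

D4 at fret 6 → Ab4 (MIDI 68); D3 at fret 11 → Db4 (MIDI 61).
68 − 61 = 7, so the two pitches are 7 semitones apart, with Ab4 the higher.

7 semitones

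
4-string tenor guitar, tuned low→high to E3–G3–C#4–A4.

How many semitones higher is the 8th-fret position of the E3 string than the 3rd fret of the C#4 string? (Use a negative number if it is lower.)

E3 at fret 8 → C4 (MIDI 60); C#4 at fret 3 → E4 (MIDI 64).
60 − 64 = -4, so the two pitches are 4 semitones apart.

-4 semitones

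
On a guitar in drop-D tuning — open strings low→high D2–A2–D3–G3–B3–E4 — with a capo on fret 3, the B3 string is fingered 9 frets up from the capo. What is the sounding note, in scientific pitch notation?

The capo raises the open B3 by 3 semitones to D4; fretting 9 more gives B3 + 3 + 9 = B3 + 12 semitones = B4.

B4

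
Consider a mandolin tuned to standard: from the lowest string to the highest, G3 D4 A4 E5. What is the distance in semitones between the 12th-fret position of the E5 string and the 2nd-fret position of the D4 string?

E5 at fret 12 → E6 (MIDI 88); D4 at fret 2 → E4 (MIDI 64).
88 − 64 = 24, so the two pitches are 24 semitones apart, with E6 the higher.

24 semitones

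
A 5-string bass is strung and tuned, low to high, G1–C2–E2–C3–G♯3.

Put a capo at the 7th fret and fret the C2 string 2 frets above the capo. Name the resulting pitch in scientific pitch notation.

A2

The capo raises the open C2 by 7 semitones to G2; fretting 2 more gives C2 + 7 + 2 = C2 + 9 semitones = A2.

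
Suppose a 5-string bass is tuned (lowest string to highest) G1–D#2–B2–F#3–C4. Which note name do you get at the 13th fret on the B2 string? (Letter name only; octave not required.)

B2 is MIDI 47. Adding 13 gives 60; 60 mod 12 = 0, i.e. C.

C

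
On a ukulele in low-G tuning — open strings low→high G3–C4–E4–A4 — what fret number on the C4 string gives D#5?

D#5 is 15 semitones above the open C4 (C–C#–D–D#–…–C#–D–D#), so it sits at fret 15.

15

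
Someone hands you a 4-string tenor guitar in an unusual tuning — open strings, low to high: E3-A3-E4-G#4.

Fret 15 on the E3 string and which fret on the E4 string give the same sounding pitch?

3

E3 at fret 15 is E3 + 15 semitones = G4.
The open E4 string is 12 semitones above the open E3, so the same pitch on the E4 string lies at fret 15 − 12 = 3.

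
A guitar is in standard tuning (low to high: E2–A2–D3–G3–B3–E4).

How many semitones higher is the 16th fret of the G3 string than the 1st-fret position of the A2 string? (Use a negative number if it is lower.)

25 semitones

G3 at fret 16 → B4 (MIDI 71); A2 at fret 1 → A#2 (MIDI 46).
71 − 46 = 25, so the two pitches are 25 semitones apart.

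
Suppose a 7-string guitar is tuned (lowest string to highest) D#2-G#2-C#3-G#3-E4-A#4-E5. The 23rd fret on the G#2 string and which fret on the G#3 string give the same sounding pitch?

11

Fret 23 on G#2 is MIDI 44 + 23 = 67 (G4). On the G#3 string (open MIDI 56), that pitch is 67 − 56 = fret 11.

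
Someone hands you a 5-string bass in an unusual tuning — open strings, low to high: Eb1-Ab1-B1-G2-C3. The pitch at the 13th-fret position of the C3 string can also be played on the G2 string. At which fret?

C3 at fret 13 is C3 + 13 semitones = Db4.
The open G2 string is 5 semitones below the open C3, so the same pitch on the G2 string lies at fret 13 + 5 = 18.

18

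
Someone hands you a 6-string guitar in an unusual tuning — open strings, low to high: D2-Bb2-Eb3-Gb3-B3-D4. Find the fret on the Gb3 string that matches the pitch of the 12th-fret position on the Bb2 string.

Bb2 at fret 12 is Bb2 + 12 semitones = Bb3.
The open Gb3 string is 8 semitones above the open Bb2, so the same pitch on the Gb3 string lies at fret 12 − 8 = 4.

4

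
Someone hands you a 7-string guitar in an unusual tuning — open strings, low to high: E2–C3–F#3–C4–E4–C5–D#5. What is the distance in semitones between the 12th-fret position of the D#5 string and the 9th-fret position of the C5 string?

6 semitones

D#5 at fret 12 → D#6 (MIDI 87); C5 at fret 9 → A5 (MIDI 81).
87 − 81 = 6, so the two pitches are 6 semitones apart, with D#6 the higher.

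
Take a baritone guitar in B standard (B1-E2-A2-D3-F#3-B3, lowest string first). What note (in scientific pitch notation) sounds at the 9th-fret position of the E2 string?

C#3

The open E2 string plus 9 semitones: E–F–F#–G–G#–A–A#–B–C–C#.
The walk passes from B into C once, so the octave number goes from 2 to 3.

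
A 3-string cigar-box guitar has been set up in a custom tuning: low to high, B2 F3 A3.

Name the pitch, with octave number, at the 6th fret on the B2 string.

F3

The open B2 string plus 6 semitones: B–C–Db–D–Eb–E–F.
The walk passes from B into C once, so the octave number goes from 2 to 3.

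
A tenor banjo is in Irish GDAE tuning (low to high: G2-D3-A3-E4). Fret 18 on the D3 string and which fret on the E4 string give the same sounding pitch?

4

D3 at fret 18 is D3 + 18 semitones = G#4.
The open E4 string is 14 semitones above the open D3, so the same pitch on the E4 string lies at fret 18 − 14 = 4.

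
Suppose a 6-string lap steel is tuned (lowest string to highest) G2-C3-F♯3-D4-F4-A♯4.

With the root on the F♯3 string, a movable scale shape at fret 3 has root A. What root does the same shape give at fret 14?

Moving from fret 3 to fret 14 shifts the root by 11 semitones.
A up 11 semitones is G♯.

G♯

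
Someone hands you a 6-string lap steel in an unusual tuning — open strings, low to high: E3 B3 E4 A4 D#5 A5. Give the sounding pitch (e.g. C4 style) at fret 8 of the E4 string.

Each fret is one semitone, so E4 + 8 = C5.

C5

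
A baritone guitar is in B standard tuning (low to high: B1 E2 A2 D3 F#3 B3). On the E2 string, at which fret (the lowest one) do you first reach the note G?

From E2, count semitones up the chromatic scale until reaching G: E–F–F#–G — 3 steps.

3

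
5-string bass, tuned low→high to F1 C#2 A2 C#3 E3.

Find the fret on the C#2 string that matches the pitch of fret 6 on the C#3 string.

18

C#3 at fret 6 is C#3 + 6 semitones = G3.
The open C#2 string is 12 semitones below the open C#3, so the same pitch on the C#2 string lies at fret 6 + 12 = 18.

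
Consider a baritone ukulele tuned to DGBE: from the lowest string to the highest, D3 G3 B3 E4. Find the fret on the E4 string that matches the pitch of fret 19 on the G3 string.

10

G3 at fret 19 is G3 + 19 semitones = D5.
The open E4 string is 9 semitones above the open G3, so the same pitch on the E4 string lies at fret 19 − 9 = 10.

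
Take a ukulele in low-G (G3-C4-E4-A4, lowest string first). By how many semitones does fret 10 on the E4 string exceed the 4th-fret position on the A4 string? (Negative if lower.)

1 semitone

E4 at fret 10 → D5 (MIDI 74); A4 at fret 4 → C♯5 (MIDI 73).
74 − 73 = 1, so the two pitches are 1 semitone apart.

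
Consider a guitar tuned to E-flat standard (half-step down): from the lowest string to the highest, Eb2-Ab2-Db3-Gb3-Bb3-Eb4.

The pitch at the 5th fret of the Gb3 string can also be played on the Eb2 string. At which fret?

20

Fret 5 on Gb3 is MIDI 54 + 5 = 59 (B3). On the Eb2 string (open MIDI 39), that pitch is 59 − 39 = fret 20.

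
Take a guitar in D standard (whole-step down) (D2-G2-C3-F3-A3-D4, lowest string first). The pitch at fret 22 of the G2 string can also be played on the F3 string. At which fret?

Fret 22 on G2 is MIDI 43 + 22 = 65 (F4). On the F3 string (open MIDI 53), that pitch is 65 − 53 = fret 12.

12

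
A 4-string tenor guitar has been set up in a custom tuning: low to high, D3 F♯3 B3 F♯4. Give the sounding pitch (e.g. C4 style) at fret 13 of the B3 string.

The open B3 string plus 13 semitones: B–C–C#–D–…–A#–B–C.
The walk passes from B into C 2 times, so the octave number goes from 3 to 5.

C5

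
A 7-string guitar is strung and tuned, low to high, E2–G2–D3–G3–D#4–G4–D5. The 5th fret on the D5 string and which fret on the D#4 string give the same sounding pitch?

16

D5 at fret 5 is D5 + 5 semitones = G5.
The open D#4 string is 11 semitones below the open D5, so the same pitch on the D#4 string lies at fret 5 + 11 = 16.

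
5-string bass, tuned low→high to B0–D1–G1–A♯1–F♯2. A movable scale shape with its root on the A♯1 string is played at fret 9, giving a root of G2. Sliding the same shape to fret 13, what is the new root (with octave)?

B2

Moving from fret 9 to fret 13 shifts the root by 4 semitones.
G2 up 4 semitones is B2.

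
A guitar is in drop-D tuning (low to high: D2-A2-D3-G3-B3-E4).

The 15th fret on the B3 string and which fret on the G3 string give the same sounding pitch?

B3 at fret 15 is B3 + 15 semitones = D5.
The open G3 string is 4 semitones below the open B3, so the same pitch on the G3 string lies at fret 15 + 4 = 19.

19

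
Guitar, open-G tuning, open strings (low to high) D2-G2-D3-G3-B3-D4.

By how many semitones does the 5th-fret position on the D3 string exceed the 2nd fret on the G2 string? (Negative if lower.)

10 semitones

D3 at fret 5 → G3 (MIDI 55); G2 at fret 2 → A2 (MIDI 45).
55 − 45 = 10, so the two pitches are 10 semitones apart.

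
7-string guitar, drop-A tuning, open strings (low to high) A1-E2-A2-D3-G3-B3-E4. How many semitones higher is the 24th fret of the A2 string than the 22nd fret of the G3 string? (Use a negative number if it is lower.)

-8 semitones

A2 at fret 24 → A4 (MIDI 69); G3 at fret 22 → F5 (MIDI 77).
69 − 77 = -8, so the two pitches are 8 semitones apart.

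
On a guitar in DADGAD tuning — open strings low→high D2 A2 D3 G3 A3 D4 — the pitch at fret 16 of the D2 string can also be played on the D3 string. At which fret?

4

Fret 16 on D2 is MIDI 38 + 16 = 54 (F#3). On the D3 string (open MIDI 50), that pitch is 54 − 50 = fret 4.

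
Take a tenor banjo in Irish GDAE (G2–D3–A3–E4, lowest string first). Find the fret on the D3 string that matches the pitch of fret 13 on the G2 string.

6

Fret 13 on G2 is MIDI 43 + 13 = 56 (G♯3). On the D3 string (open MIDI 50), that pitch is 56 − 50 = fret 6.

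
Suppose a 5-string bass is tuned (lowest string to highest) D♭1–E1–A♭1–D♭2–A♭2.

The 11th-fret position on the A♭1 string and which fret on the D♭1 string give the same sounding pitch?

18

A♭1 at fret 11 is A♭1 + 11 semitones = G2.
The open D♭1 string is 7 semitones below the open A♭1, so the same pitch on the D♭1 string lies at fret 11 + 7 = 18.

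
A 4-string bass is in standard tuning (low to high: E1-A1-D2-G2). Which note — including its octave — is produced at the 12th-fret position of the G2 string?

G3

Each fret is one semitone, so G2 + 12 = G3.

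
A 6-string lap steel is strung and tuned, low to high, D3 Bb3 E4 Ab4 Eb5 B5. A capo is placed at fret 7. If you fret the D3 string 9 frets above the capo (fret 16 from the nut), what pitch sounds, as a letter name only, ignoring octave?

Gb

The capo raises the open D3 by 7 semitones to A3; fretting 9 more gives D3 + 7 + 9 = D3 + 16 semitones, landing on Gb.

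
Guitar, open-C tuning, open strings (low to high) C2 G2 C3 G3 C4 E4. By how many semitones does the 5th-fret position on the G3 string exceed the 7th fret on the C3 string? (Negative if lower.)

G3 at fret 5 → C4 (MIDI 60); C3 at fret 7 → G3 (MIDI 55).
60 − 55 = 5, so the two pitches are 5 semitones apart.

5 semitones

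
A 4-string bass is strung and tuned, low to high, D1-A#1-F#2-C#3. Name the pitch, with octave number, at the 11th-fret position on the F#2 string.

F3

Each fret is one semitone, so F#2 + 11 = F3.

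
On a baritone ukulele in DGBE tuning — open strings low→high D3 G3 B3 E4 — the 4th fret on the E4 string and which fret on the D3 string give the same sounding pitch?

E4 at fret 4 is E4 + 4 semitones = G#4.
The open D3 string is 14 semitones below the open E4, so the same pitch on the D3 string lies at fret 4 + 14 = 18.

18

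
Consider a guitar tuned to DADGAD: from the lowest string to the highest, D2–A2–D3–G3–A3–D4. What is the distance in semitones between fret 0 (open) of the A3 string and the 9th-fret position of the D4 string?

14 semitones

A3 at fret 0 → A3 (MIDI 57); D4 at fret 9 → B4 (MIDI 71).
57 − 71 = -14, so the two pitches are 14 semitones apart, with B4 the higher.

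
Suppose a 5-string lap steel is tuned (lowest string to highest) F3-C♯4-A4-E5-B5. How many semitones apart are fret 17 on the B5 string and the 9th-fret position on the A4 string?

B5 at fret 17 → E7 (MIDI 100); A4 at fret 9 → F♯5 (MIDI 78).
100 − 78 = 22, so the two pitches are 22 semitones apart, with E7 the higher.

22 semitones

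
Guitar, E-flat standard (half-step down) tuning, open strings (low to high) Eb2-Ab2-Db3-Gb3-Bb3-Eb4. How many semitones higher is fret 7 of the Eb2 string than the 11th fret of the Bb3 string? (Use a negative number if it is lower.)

-23 semitones

Eb2 at fret 7 → Bb2 (MIDI 46); Bb3 at fret 11 → A4 (MIDI 69).
46 − 69 = -23, so the two pitches are 23 semitones apart.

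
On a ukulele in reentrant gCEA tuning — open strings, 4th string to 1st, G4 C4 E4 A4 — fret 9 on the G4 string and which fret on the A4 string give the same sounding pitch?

7

Fret 9 on G4 is MIDI 67 + 9 = 76 (E5). On the A4 string (open MIDI 69), that pitch is 76 − 69 = fret 7.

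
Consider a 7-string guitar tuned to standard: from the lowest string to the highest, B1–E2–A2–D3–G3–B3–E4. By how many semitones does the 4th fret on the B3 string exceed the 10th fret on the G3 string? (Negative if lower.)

-2 semitones

B3 at fret 4 → D♯4 (MIDI 63); G3 at fret 10 → F4 (MIDI 65).
63 − 65 = -2, so the two pitches are 2 semitones apart.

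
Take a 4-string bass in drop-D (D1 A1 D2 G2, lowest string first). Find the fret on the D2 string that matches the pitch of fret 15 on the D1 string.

D1 at fret 15 is D1 + 15 semitones = F2.
The open D2 string is 12 semitones above the open D1, so the same pitch on the D2 string lies at fret 15 − 12 = 3.

3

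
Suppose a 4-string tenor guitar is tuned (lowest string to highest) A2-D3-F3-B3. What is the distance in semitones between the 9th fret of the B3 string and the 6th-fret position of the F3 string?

B3 at fret 9 → G#4 (MIDI 68); F3 at fret 6 → B3 (MIDI 59).
68 − 59 = 9, so the two pitches are 9 semitones apart, with G#4 the higher.

9 semitones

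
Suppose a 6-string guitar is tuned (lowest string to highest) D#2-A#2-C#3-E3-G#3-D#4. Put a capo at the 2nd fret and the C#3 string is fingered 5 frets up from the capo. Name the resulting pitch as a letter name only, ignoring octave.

G#

The capo raises the open C#3 by 2 semitones to D#3; fretting 5 more gives C#3 + 2 + 5 = C#3 + 7 semitones, landing on G#.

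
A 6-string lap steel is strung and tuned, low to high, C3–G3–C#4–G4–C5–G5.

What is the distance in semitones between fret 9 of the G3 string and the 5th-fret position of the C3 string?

11 semitones

G3 at fret 9 → E4 (MIDI 64); C3 at fret 5 → F3 (MIDI 53).
64 − 53 = 11, so the two pitches are 11 semitones apart, with E4 the higher.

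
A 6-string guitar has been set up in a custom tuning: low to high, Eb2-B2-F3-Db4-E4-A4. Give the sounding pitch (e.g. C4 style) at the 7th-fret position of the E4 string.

E4 is MIDI 64. Adding 7 gives 71, which is B4.

B4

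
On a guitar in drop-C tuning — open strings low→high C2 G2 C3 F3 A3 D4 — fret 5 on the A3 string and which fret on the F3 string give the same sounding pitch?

Fret 5 on A3 is MIDI 57 + 5 = 62 (D4). On the F3 string (open MIDI 53), that pitch is 62 − 53 = fret 9.

9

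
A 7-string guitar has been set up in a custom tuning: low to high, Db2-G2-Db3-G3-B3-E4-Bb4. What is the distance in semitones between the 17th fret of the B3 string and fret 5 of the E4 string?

B3 at fret 17 → E5 (MIDI 76); E4 at fret 5 → A4 (MIDI 69).
76 − 69 = 7, so the two pitches are 7 semitones apart, with E5 the higher.

7 semitones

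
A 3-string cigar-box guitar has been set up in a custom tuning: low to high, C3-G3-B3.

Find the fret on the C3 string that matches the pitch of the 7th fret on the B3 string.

Fret 7 on B3 is MIDI 59 + 7 = 66 (F#4). On the C3 string (open MIDI 48), that pitch is 66 − 48 = fret 18.

18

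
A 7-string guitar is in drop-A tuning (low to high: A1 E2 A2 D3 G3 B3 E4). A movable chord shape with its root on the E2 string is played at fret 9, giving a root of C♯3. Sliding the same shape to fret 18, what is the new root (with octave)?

A♯3

Moving from fret 9 to fret 18 shifts the root by 9 semitones.
C♯3 up 9 semitones is A♯3.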